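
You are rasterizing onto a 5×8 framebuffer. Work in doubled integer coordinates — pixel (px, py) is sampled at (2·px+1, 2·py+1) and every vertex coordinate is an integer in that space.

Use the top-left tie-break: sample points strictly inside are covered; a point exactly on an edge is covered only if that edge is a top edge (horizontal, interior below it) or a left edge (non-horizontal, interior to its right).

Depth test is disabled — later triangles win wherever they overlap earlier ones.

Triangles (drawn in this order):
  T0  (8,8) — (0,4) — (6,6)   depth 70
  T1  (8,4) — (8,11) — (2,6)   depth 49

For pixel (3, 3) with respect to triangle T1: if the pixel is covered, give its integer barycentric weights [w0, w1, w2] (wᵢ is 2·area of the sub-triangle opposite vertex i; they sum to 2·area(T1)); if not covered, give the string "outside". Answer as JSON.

T0:
  2·area = 8
  edge (8, 8)→(0, 4): d=(-8,-4) top-left  bias=+0
  edge (0, 4)→(6, 6): d=(6,2) right/bottom  bias=-1
  edge (6, 6)→(8, 8): d=(2,2) right/bottom  bias=-1
    (0,0)@(1, 1): e=[28,-20,0] → ·  [on edge]
    (1,1)@(3, 3): e=[20,-12,0] → ·  [on edge]
    (1,2)@(3, 5): e=[4,0,4] → ·  [on edge]
    (2,2)@(5, 5): e=[12,-4,0] → ·  [on edge]
    (3,3)@(7, 7): e=[4,4,0] → ·  [on edge]
    (4,3)@(9, 7): e=[12,0,-4] → ·  [on edge]
    (4,4)@(9, 9): e=[-4,12,0] → ·  [on edge]
  covered (0 px):
    · · · · ·
    · · · · ·
    · · · · ·
    · · · · ·
    · · · · ·
    · · · · ·
    · · · · ·
    · · · · ·
T1:
  2·area = 42
  edge (8, 4)→(8, 11): d=(0,7) right/bottom  bias=-1
  edge (8, 11)→(2, 6): d=(-6,-5) top-left  bias=+0
  edge (2, 6)→(8, 4): d=(6,-2) top-left  bias=+0
    (2,2)@(5, 5): e=[21,21,0] → █  [on edge]
    (3,2)@(7, 5): e=[7,31,4] → █
    (4,2)@(9, 5): e=[-7,41,8] → ·
    (2,3)@(5, 7): e=[21,9,12] → █
    (4,3)@(9, 7): e=[-7,29,20] → ·
    (2,4)@(5, 9): e=[21,-3,24] → ·
    (3,4)@(7, 9): e=[7,7,28] → █
    (4,4)@(9, 9): e=[-7,17,32] → ·
    (3,5)@(7, 11): e=[7,-5,40] → ·
  covered (5 px):
    · · · · ·
    · · · · ·
    · · █ █ ·
    · · █ █ ·
    · · · █ ·
    · · · · ·
    · · · · ·
    · · · · ·

Answer: [19,16,7]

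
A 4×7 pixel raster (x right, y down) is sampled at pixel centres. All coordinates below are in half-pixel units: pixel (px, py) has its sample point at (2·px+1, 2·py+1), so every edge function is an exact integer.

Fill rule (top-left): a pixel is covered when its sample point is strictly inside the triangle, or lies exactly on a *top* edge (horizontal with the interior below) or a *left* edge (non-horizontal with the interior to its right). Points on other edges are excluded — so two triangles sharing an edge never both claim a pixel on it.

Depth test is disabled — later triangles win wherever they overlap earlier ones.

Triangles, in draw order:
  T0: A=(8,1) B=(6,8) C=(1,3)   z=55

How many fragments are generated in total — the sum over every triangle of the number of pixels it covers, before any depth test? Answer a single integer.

T0:
  2·area = 45
  edge (8, 1)→(6, 8): d=(-2,7) right/bottom  bias=-1
  edge (6, 8)→(1, 3): d=(-5,-5) top-left  bias=+0
  edge (1, 3)→(8, 1): d=(7,-2) top-left  bias=+0
    (0,1)@(1, 3): e=[45,0,0] → X  [on edge]
    (1,1)@(3, 3): e=[31,10,4] → X
    (2,1)@(5, 3): e=[17,20,8] → X
    (3,1)@(7, 3): e=[3,30,12] → X
    (0,2)@(1, 5): e=[41,-10,14] → .
    (1,2)@(3, 5): e=[27,0,18] → X  [on edge]
    (3,2)@(7, 5): e=[-1,20,26] → .
    (1,3)@(3, 7): e=[23,-10,32] → .
    (2,3)@(5, 7): e=[9,0,36] → X  [on edge]
    (3,3)@(7, 7): e=[-5,10,40] → .
    (2,4)@(5, 9): e=[5,-10,50] → .
    (3,4)@(7, 9): e=[-9,0,54] → .  [on edge]
  covered (7 px):
    . . . .
    X X X X
    . X X .
    . . X .
    . . . .
    . . . .
    . . . .

Final: 7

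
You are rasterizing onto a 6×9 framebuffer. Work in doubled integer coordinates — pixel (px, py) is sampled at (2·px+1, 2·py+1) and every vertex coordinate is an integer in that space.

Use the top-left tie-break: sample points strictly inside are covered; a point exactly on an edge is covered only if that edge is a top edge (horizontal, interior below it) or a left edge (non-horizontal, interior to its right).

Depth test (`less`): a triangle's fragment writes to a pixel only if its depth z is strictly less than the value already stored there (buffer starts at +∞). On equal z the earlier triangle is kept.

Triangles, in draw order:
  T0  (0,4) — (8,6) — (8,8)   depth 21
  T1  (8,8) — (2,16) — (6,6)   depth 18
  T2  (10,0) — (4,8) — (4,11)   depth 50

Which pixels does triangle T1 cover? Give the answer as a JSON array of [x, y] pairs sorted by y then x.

T0:
  2·area = 16
  edge (0, 4)→(8, 6): d=(8,2) right/bottom  bias=-1
  edge (8, 6)→(8, 8): d=(0,2) right/bottom  bias=-1
  edge (8, 8)→(0, 4): d=(-8,-4) top-left  bias=+0
    (1,2)@(3, 5): e=[2,10,4] → █
    (2,2)@(5, 5): e=[-2,6,12] → ·
    (1,3)@(3, 7): e=[18,10,-12] → ·
    (3,3)@(7, 7): e=[10,2,4] → █
    (4,3)@(9, 7): e=[6,-2,12] → ·
    (3,4)@(7, 9): e=[26,2,-12] → ·
  covered (2 px):
    · · · · · ·
    · · · · · ·
    · █ · · · ·
    · · · █ · ·
    · · · · · ·
    · · · · · ·
    · · · · · ·
    · · · · · ·
    · · · · · ·
T1:
  2·area = 28
  edge (8, 8)→(2, 16): d=(-6,8) right/bottom  bias=-1
  edge (2, 16)→(6, 6): d=(4,-10) top-left  bias=+0
  edge (6, 6)→(8, 8): d=(2,2) right/bottom  bias=-1
    (0,0)@(1, 1): e=[98,-70,0] → ·  [on edge]
    (1,1)@(3, 3): e=[70,-42,0] → ·  [on edge]
    (2,2)@(5, 5): e=[42,-14,0] → ·  [on edge]
    (3,3)@(7, 7): e=[14,14,0] → ·  [on edge]
    (2,4)@(5, 9): e=[18,2,8] → █
    (3,4)@(7, 9): e=[2,22,4] → █
    (4,4)@(9, 9): e=[-14,42,0] → ·  [on edge]
    (2,5)@(5, 11): e=[6,10,12] → █
    (3,5)@(7, 11): e=[-10,30,8] → ·
    (5,5)@(11, 11): e=[-42,70,0] → ·  [on edge]
    (2,6)@(5, 13): e=[-6,18,16] → ·
  covered (3 px):
    · · · · · ·
    · · · · · ·
    · · · · · ·
    · · · · · ·
    · · █ █ · ·
    · · █ · · ·
    · · · · · ·
    · · · · · ·
    · · · · · ·
T2:
  2·area = 18  (B↔C swapped to make it positive)
  edge (10, 0)→(4, 11): d=(-6,11) right/bottom  bias=-1
  edge (4, 11)→(4, 8): d=(0,-3) top-left  bias=+0
  edge (4, 8)→(10, 0): d=(6,-8) top-left  bias=+0
    (3,2)@(7, 5): e=[3,9,6] → █
    (4,2)@(9, 5): e=[-19,15,22] → ·
    (2,3)@(5, 7): e=[13,3,2] → █
    (3,3)@(7, 7): e=[-9,9,18] → ·
    (2,4)@(5, 9): e=[1,3,14] → █
    (3,4)@(7, 9): e=[-21,9,30] → ·
    (2,5)@(5, 11): e=[-11,3,26] → ·
  covered (3 px):
    · · · · · ·
    · · · · · ·
    · · · █ · ·
    · · █ · · ·
    · · █ · · ·
    · · · · · ·
    · · · · · ·
    · · · · · ·
    · · · · · ·

Final: [[2,4],[3,4],[2,5]]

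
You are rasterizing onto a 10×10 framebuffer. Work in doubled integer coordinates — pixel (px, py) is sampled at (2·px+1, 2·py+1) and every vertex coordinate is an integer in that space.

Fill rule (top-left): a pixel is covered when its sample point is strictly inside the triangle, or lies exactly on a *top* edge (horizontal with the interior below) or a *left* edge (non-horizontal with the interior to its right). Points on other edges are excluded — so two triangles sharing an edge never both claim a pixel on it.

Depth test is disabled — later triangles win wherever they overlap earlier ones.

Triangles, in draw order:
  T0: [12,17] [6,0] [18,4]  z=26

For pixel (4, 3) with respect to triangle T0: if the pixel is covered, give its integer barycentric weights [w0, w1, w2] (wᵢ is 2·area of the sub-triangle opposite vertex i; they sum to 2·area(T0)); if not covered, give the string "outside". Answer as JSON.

T0:
  2·area = 180
  edge (12, 17)→(6, 0): d=(-6,-17) top-left  bias=+0
  edge (6, 0)→(18, 4): d=(12,4) right/bottom  bias=-1
  edge (18, 4)→(12, 17): d=(-6,13) right/bottom  bias=-1
    (3,0)@(7, 1): e=[11,8,161] → █
    (4,0)@(9, 1): e=[45,0,135] → ·  [on edge]
    (3,1)@(7, 3): e=[-1,32,149] → ·
    (4,1)@(9, 3): e=[33,24,123] → █
    (5,1)@(11, 3): e=[67,16,97] → █
    (6,1)@(13, 3): e=[101,8,71] → █
    (7,1)@(15, 3): e=[135,0,45] → ·  [on edge]
    (4,2)@(9, 5): e=[21,48,111] → █
    (7,2)@(15, 5): e=[123,24,33] → █
    (8,2)@(17, 5): e=[157,16,7] → █
    (9,2)@(19, 5): e=[191,8,-19] → ·
    (4,3)@(9, 7): e=[9,72,99] → █
  covered (20 px):
    · · · █ · · · · · ·
    · · · · █ █ █ · · ·
    · · · · █ █ █ █ █ ·
    · · · · █ █ █ █ · ·
    · · · · · █ █ █ · ·
    · · · · · █ █ · · ·
    · · · · · █ █ · · ·
    · · · · · · · · · ·
    · · · · · · · · · ·
    · · · · · · · · · ·

Answer: [72,99,9]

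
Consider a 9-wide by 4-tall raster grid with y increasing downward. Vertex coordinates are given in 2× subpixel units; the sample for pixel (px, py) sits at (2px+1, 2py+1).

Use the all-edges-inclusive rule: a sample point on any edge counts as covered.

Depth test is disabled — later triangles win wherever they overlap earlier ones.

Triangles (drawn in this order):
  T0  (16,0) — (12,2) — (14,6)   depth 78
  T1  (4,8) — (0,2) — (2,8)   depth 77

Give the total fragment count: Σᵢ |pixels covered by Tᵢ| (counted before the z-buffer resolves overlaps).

T0:
  2·area = 20  (B↔C swapped to make it positive)
  edge (16, 0)→(14, 6): d=(-2,6) inclusive
  edge (14, 6)→(12, 2): d=(-2,-4) inclusive
  edge (12, 2)→(16, 0): d=(4,-2) inclusive
    (7,0)@(15, 1): e=[4,14,2] → #
    (8,0)@(17, 1): e=[-8,22,6] → ·
    (6,1)@(13, 3): e=[12,2,6] → #
    (7,1)@(15, 3): e=[0,10,10] → #  [on edge]
    (8,1)@(17, 3): e=[-12,18,14] → ·
    (6,2)@(13, 5): e=[8,-2,14] → ·
    (7,2)@(15, 5): e=[-4,6,18] → ·
  covered (3 px):
    · · · · · · · # ·
    · · · · · · # # ·
    · · · · · · · · ·
    · · · · · · · · ·
T1:
  2·area = 12  (B↔C swapped to make it positive)
  edge (4, 8)→(2, 8): d=(-2,0) inclusive
  edge (2, 8)→(0, 2): d=(-2,-6) inclusive
  edge (0, 2)→(4, 8): d=(4,6) inclusive
    (0,2)@(1, 5): e=[6,0,6] → #  [on edge]
    (1,2)@(3, 5): e=[6,12,-6] → ·
    (0,3)@(1, 7): e=[2,-4,14] → ·
    (1,3)@(3, 7): e=[2,8,2] → #
    (2,3)@(5, 7): e=[2,20,-10] → ·
  covered (2 px):
    · · · · · · · · ·
    · · · · · · · · ·
    # · · · · · · · ·
    · # · · · · · · ·

Result: 5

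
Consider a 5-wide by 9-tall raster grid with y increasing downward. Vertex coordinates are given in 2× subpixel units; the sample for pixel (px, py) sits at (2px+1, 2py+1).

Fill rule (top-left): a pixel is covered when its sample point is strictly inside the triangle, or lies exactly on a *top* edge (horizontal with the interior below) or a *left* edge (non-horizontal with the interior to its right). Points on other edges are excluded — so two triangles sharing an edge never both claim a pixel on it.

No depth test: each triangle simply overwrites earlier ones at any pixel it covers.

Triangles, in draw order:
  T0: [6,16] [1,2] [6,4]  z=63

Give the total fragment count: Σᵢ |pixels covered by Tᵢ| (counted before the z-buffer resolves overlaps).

T0:
  2·area = 60
  edge (6, 16)→(1, 2): d=(-5,-14) top-left  bias=+0
  edge (1, 2)→(6, 4): d=(5,2) right/bottom  bias=-1
  edge (6, 4)→(6, 16): d=(0,12) right/bottom  bias=-1
    (1,1)@(3, 3): e=[23,1,36] → X
    (2,1)@(5, 3): e=[51,-3,12] → .
    (1,2)@(3, 5): e=[13,11,36] → X
    (2,2)@(5, 5): e=[41,7,12] → X
    (3,2)@(7, 5): e=[69,3,-12] → .
    (1,3)@(3, 7): e=[3,21,36] → X
    (3,3)@(7, 7): e=[59,13,-12] → .
    (1,4)@(3, 9): e=[-7,31,36] → .
    (2,4)@(5, 9): e=[21,27,12] → X
    (3,4)@(7, 9): e=[49,23,-12] → .
    (2,5)@(5, 11): e=[11,37,12] → X
    (3,5)@(7, 11): e=[39,33,-12] → .
  covered (8 px):
    . . . . .
    . X . . .
    . X X . .
    . X X . .
    . . X . .
    . . X . .
    . . X . .
    . . . . .
    . . . . .

Answer: 8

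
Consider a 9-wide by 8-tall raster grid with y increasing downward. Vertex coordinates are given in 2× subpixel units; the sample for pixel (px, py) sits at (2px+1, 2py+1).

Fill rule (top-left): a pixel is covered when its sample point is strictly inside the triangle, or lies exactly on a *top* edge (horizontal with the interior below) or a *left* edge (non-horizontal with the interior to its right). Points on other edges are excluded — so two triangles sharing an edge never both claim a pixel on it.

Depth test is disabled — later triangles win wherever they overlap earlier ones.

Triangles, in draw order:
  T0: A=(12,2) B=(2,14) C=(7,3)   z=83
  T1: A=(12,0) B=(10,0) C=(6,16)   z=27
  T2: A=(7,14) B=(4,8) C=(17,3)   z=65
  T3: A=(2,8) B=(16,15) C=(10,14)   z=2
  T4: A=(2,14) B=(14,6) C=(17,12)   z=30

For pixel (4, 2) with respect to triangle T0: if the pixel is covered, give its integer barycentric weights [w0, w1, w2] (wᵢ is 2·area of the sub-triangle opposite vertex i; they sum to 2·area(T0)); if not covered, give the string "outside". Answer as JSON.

T0:
  2·area = 50
  edge (12, 2)→(2, 14): d=(-10,12) right/bottom  bias=-1
  edge (2, 14)→(7, 3): d=(5,-11) top-left  bias=+0
  edge (7, 3)→(12, 2): d=(5,-1) top-left  bias=+0
    (8,0)@(17, 1): e=[-50,100,0] → .  [on edge]
    (3,1)@(7, 3): e=[50,0,0] → X  [on edge]
    (4,1)@(9, 3): e=[26,22,2] → X
    (5,1)@(11, 3): e=[2,44,4] → X
    (6,1)@(13, 3): e=[-22,66,6] → .
    (3,2)@(7, 5): e=[30,10,10] → X
    (5,2)@(11, 5): e=[-18,54,14] → .
    (3,3)@(7, 7): e=[10,20,20] → X
    (4,3)@(9, 7): e=[-14,42,22] → .
    (2,4)@(5, 9): e=[14,8,28] → X
    (3,4)@(7, 9): e=[-10,30,30] → .
    (2,5)@(5, 11): e=[-6,18,38] → .
  covered (7 px):
    . . . . . . . . .
    . . . X X X . . .
    . . . X X . . . .
    . . . X . . . . .
    . . X . . . . . .
    . . . . . . . . .
    . . . . . . . . .
    . . . . . . . . .
T1:
  2·area = 32  (B↔C swapped to make it positive)
  edge (12, 0)→(6, 16): d=(-6,16) right/bottom  bias=-1
  edge (6, 16)→(10, 0): d=(4,-16) top-left  bias=+0
  edge (10, 0)→(12, 0): d=(2,0) top-left  bias=+0
    (5,0)@(11, 1): e=[10,20,2] → X
    (6,0)@(13, 1): e=[-22,52,2] → .
    (5,1)@(11, 3): e=[-2,28,6] → .
    (4,2)@(9, 5): e=[18,4,10] → X
    (5,2)@(11, 5): e=[-14,36,10] → .
    (4,3)@(9, 7): e=[6,12,14] → X
    (5,3)@(11, 7): e=[-26,44,14] → .
    (4,4)@(9, 9): e=[-6,20,18] → .
    (3,6)@(7, 13): e=[2,4,26] → X
    (4,6)@(9, 13): e=[-30,36,26] → .
    (3,7)@(7, 15): e=[-10,12,30] → .
  covered (4 px):
    . . . . . X . . .
    . . . . . . . . .
    . . . . X . . . .
    . . . . X . . . .
    . . . . . . . . .
    . . . . . . . . .
    . . . X . . . . .
    . . . . . . . . .
T2:
  2·area = 93
  edge (7, 14)→(4, 8): d=(-3,-6) top-left  bias=+0
  edge (4, 8)→(17, 3): d=(13,-5) top-left  bias=+0
  edge (17, 3)→(7, 14): d=(-10,11) right/bottom  bias=-1
    (8,1)@(17, 3): e=[93,0,0] → .  [on edge]
    (6,2)@(13, 5): e=[63,6,24] → X
    (7,2)@(15, 5): e=[75,16,2] → X
    (8,2)@(17, 5): e=[87,26,-20] → .
    (3,3)@(7, 7): e=[21,2,70] → X
    (4,3)@(9, 7): e=[33,12,48] → X
    (5,3)@(11, 7): e=[45,22,26] → X
    (7,3)@(15, 7): e=[69,42,-18] → .
    (2,4)@(5, 9): e=[3,18,72] → X
    (6,4)@(13, 9): e=[51,58,-16] → .
    (2,5)@(5, 11): e=[-3,44,52] → .
    (3,5)@(7, 11): e=[9,54,30] → X
  covered (13 px):
    . . . . . . . . .
    . . . . . . . . .
    . . . . . . X X .
    . . . X X X X . .
    . . X X X X . . .
    . . . X X . . . .
    . . . X . . . . .
    . . . . . . . . .
T3:
  2·area = 28
  edge (2, 8)→(16, 15): d=(14,7) right/bottom  bias=-1
  edge (16, 15)→(10, 14): d=(-6,-1) top-left  bias=+0
  edge (10, 14)→(2, 8): d=(-8,-6) top-left  bias=+0
    (3,5)@(7, 11): e=[7,15,6] → X
    (4,5)@(9, 11): e=[-7,17,18] → .
    (3,6)@(7, 13): e=[35,3,-10] → .
    (4,6)@(9, 13): e=[21,5,2] → X
    (5,6)@(11, 13): e=[7,7,14] → X
    (6,6)@(13, 13): e=[-7,9,26] → .
    (4,7)@(9, 15): e=[49,-7,-14] → .
    (5,7)@(11, 15): e=[35,-5,-2] → .
  covered (3 px):
    . . . . . . . . .
    . . . . . . . . .
    . . . . . . . . .
    . . . . . . . . .
    . . . . . . . . .
    . . . X . . . . .
    . . . . X X . . .
    . . . . . . . . .
T4:
  2·area = 96
  edge (2, 14)→(14, 6): d=(12,-8) top-left  bias=+0
  edge (14, 6)→(17, 12): d=(3,6) right/bottom  bias=-1
  edge (17, 12)→(2, 14): d=(-15,2) right/bottom  bias=-1
    (6,3)@(13, 7): e=[4,9,83] → X
    (7,3)@(15, 7): e=[20,-3,79] → .
    (5,4)@(11, 9): e=[12,27,57] → X
    (7,4)@(15, 9): e=[44,3,49] → X
    (8,4)@(17, 9): e=[60,-9,45] → .
    (3,5)@(7, 11): e=[4,57,35] → X
    (4,5)@(9, 11): e=[20,45,31] → X
    (8,5)@(17, 11): e=[84,-3,15] → .
    (2,6)@(5, 13): e=[12,75,9] → X
    (5,6)@(11, 13): e=[60,39,-3] → .
    (6,6)@(13, 13): e=[76,27,-7] → .
    (7,6)@(15, 13): e=[92,15,-11] → .
  covered (12 px):
    . . . . . . . . .
    . . . . . . . . .
    . . . . . . . . .
    . . . . . . X . .
    . . . . . X X X .
    . . . X X X X X .
    . . X X X . . . .
    . . . . . . . . .

Result: [32,12,6]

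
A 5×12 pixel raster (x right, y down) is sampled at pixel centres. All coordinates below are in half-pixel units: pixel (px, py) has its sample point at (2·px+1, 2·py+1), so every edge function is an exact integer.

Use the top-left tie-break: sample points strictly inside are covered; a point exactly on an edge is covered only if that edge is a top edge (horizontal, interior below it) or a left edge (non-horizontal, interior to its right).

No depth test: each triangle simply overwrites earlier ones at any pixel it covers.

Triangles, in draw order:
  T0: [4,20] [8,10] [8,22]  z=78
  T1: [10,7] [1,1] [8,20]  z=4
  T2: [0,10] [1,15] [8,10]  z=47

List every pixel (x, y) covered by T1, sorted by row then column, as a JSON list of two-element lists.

T0:
  2·area = 48
  edge (4, 20)→(8, 10): d=(4,-10) top-left  bias=+0
  edge (8, 10)→(8, 22): d=(0,12) right/bottom  bias=-1
  edge (8, 22)→(4, 20): d=(-4,-2) top-left  bias=+0
    (3,6)@(7, 13): e=[2,12,34] → #
    (4,6)@(9, 13): e=[22,-12,38] → ·
    (3,7)@(7, 15): e=[10,12,26] → #
    (4,7)@(9, 15): e=[30,-12,30] → ·
    (3,8)@(7, 17): e=[18,12,18] → #
    (4,8)@(9, 17): e=[38,-12,22] → ·
    (2,9)@(5, 19): e=[6,36,6] → #
    (4,9)@(9, 19): e=[46,-12,14] → ·
    (2,10)@(5, 21): e=[14,36,-2] → ·
    (3,10)@(7, 21): e=[34,12,2] → #
    (4,10)@(9, 21): e=[54,-12,6] → ·
    (3,11)@(7, 23): e=[42,12,-6] → ·
  covered (6 px):
    · · · · ·
    · · · · ·
    · · · · ·
    · · · · ·
    · · · · ·
    · · · · ·
    · · · # ·
    · · · # ·
    · · · # ·
    · · # # ·
    · · · # ·
    · · · · ·
T1:
  2·area = 129  (B↔C swapped to make it positive)
  edge (10, 7)→(8, 20): d=(-2,13) right/bottom  bias=-1
  edge (8, 20)→(1, 1): d=(-7,-19) top-left  bias=+0
  edge (1, 1)→(10, 7): d=(9,6) right/bottom  bias=-1
    (0,0)@(1, 1): e=[129,0,0] → ·  [on edge]
    (1,1)@(3, 3): e=[99,24,6] → #
    (2,1)@(5, 3): e=[73,62,-6] → ·
    (1,2)@(3, 5): e=[95,10,24] → #
    (2,2)@(5, 5): e=[69,48,12] → #
    (3,2)@(7, 5): e=[43,86,0] → ·  [on edge]
    (1,3)@(3, 7): e=[91,-4,42] → ·
    (2,3)@(5, 7): e=[65,34,30] → #
    (3,3)@(7, 7): e=[39,72,18] → #
    (4,3)@(9, 7): e=[13,110,6] → #
    (2,4)@(5, 9): e=[61,20,48] → #
    (2,5)@(5, 11): e=[57,6,66] → #
  covered (16 px):
    · · · · ·
    · # · · ·
    · # # · ·
    · · # # #
    · · # # #
    · · # # #
    · · · # #
    · · · # ·
    · · · # ·
    · · · · ·
    · · · · ·
    · · · · ·
T2:
  2·area = 40  (B↔C swapped to make it positive)
  edge (0, 10)→(8, 10): d=(8,0) top-left  bias=+0
  edge (8, 10)→(1, 15): d=(-7,5) right/bottom  bias=-1
  edge (1, 15)→(0, 10): d=(-1,-5) top-left  bias=+0
    (0,5)@(1, 11): e=[8,28,4] → #
    (1,5)@(3, 11): e=[8,18,14] → #
    (2,5)@(5, 11): e=[8,8,24] → #
    (3,5)@(7, 11): e=[8,-2,34] → ·
    (0,6)@(1, 13): e=[24,14,2] → #
    (2,6)@(5, 13): e=[24,-6,22] → ·
    (0,7)@(1, 15): e=[40,0,0] → ·  [on edge]
    (1,7)@(3, 15): e=[40,-10,10] → ·
  covered (5 px):
    · · · · ·
    · · · · ·
    · · · · ·
    · · · · ·
    · · · · ·
    # # # · ·
    # # · · ·
    · · · · ·
    · · · · ·
    · · · · ·
    · · · · ·
    · · · · ·

Answer: [[1,1],[1,2],[2,2],[2,3],[3,3],[4,3],[2,4],[3,4],[4,4],[2,5],[3,5],[4,5],[3,6],[4,6],[3,7],[3,8]]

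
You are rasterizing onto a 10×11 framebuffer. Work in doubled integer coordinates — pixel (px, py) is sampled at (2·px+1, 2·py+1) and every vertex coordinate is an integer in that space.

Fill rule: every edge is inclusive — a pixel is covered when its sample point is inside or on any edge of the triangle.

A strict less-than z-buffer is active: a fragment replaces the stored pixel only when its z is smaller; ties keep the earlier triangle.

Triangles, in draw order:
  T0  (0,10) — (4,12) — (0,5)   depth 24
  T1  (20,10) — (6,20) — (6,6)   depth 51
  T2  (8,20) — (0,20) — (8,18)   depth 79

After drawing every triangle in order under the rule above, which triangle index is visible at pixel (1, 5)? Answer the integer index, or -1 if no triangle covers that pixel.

T0:
  2·area = 20  (B↔C swapped to make it positive)
  edge (0, 10)→(0, 5): d=(0,-5) inclusive
  edge (0, 5)→(4, 12): d=(4,7) inclusive
  edge (4, 12)→(0, 10): d=(-4,-2) inclusive
    (0,3)@(1, 7): e=[5,1,14] → #
    (1,3)@(3, 7): e=[15,-13,18] → ·
    (0,4)@(1, 9): e=[5,9,6] → #
    (1,4)@(3, 9): e=[15,-5,10] → ·
    (0,5)@(1, 11): e=[5,17,-2] → ·
    (1,5)@(3, 11): e=[15,3,2] → #
    (2,5)@(5, 11): e=[25,-11,6] → ·
    (1,6)@(3, 13): e=[15,11,-6] → ·
  covered (3 px):
    · · · · · · · · · ·
    · · · · · · · · · ·
    · · · · · · · · · ·
    # · · · · · · · · ·
    # · · · · · · · · ·
    · # · · · · · · · ·
    · · · · · · · · · ·
    · · · · · · · · · ·
    · · · · · · · · · ·
    · · · · · · · · · ·
    · · · · · · · · · ·
T1:
  2·area = 196
  edge (20, 10)→(6, 20): d=(-14,10) inclusive
  edge (6, 20)→(6, 6): d=(0,-14) inclusive
  edge (6, 6)→(20, 10): d=(14,4) inclusive
    (3,3)@(7, 7): e=[172,14,10] → #
    (4,3)@(9, 7): e=[152,42,2] → #
    (5,3)@(11, 7): e=[132,70,-6] → ·
    (3,4)@(7, 9): e=[144,14,38] → #
    (5,4)@(11, 9): e=[104,70,22] → #
    (6,4)@(13, 9): e=[84,98,14] → #
    (7,4)@(15, 9): e=[64,126,6] → #
    (8,4)@(17, 9): e=[44,154,-2] → ·
    (3,5)@(7, 11): e=[116,14,66] → #
    (8,5)@(17, 11): e=[16,154,26] → #
    (9,5)@(19, 11): e=[-4,182,18] → ·
    (3,6)@(7, 13): e=[88,14,94] → #
    (6,7)@(13, 15): e=[0,98,98] → #  [on edge]
  covered (25 px):
    · · · · · · · · · ·
    · · · · · · · · · ·
    · · · · · · · · · ·
    · · · # # · · · · ·
    · · · # # # # # · ·
    · · · # # # # # # ·
    · · · # # # # # · ·
    · · · # # # # · · ·
    · · · # # · · · · ·
    · · · # · · · · · ·
    · · · · · · · · · ·
T2:
  2·area = 16
  edge (8, 20)→(0, 20): d=(-8,0) inclusive
  edge (0, 20)→(8, 18): d=(8,-2) inclusive
  edge (8, 18)→(8, 20): d=(0,2) inclusive
    (2,9)@(5, 19): e=[8,2,6] → #
    (3,9)@(7, 19): e=[8,6,2] → #
    (4,9)@(9, 19): e=[8,10,-2] → ·
    (2,10)@(5, 21): e=[-8,18,6] → ·
    (3,10)@(7, 21): e=[-8,22,2] → ·
  covered (2 px):
    · · · · · · · · · ·
    · · · · · · · · · ·
    · · · · · · · · · ·
    · · · · · · · · · ·
    · · · · · · · · · ·
    · · · · · · · · · ·
    · · · · · · · · · ·
    · · · · · · · · · ·
    · · · · · · · · · ·
    · · # # · · · · · ·
    · · · · · · · · · ·

Z-buffer (winner per pixel, '.' = empty):
  . . . . . . . . . .
  . . . . . . . . . .
  . . . . . . . . . .
  0 . . 1 1 . . . . .
  0 . . 1 1 1 1 1 . .
  . 0 . 1 1 1 1 1 1 .
  . . . 1 1 1 1 1 . .
  . . . 1 1 1 1 . . .
  . . . 1 1 . . . . .
  . . 2 1 . . . . . .
  . . . . . . . . . .

Final: 0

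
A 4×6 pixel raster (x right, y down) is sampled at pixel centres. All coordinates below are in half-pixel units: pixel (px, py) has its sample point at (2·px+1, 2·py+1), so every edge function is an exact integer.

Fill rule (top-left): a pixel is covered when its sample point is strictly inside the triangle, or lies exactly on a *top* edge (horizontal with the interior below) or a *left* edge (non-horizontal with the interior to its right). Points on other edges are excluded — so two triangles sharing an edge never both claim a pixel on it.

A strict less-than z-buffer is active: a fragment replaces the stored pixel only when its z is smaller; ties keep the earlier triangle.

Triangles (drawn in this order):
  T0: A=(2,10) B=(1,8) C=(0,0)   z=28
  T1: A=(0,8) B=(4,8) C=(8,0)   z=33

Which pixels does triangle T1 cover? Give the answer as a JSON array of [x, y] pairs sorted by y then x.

T0:
  2·area = 6
  edge (2, 10)→(1, 8): d=(-1,-2) top-left  bias=+0
  edge (1, 8)→(0, 0): d=(-1,-8) top-left  bias=+0
  edge (0, 0)→(2, 10): d=(2,10) right/bottom  bias=-1
    (0,2)@(1, 5): e=[3,3,0] → .  [on edge]
    (0,3)@(1, 7): e=[1,1,4] → X
    (1,3)@(3, 7): e=[5,17,-16] → .
    (0,4)@(1, 9): e=[-1,-1,8] → .
  covered (1 px):
    . . . .
    . . . .
    . . . .
    X . . .
    . . . .
    . . . .
T1:
  2·area = 32  (B↔C swapped to make it positive)
  edge (0, 8)→(8, 0): d=(8,-8) top-left  bias=+0
  edge (8, 0)→(4, 8): d=(-4,8) right/bottom  bias=-1
  edge (4, 8)→(0, 8): d=(-4,0) right/bottom  bias=-1
    (3,0)@(7, 1): e=[0,4,28] → X  [on edge]
    (2,1)@(5, 3): e=[0,12,20] → X  [on edge]
    (3,1)@(7, 3): e=[16,-4,20] → .
    (1,2)@(3, 5): e=[0,20,12] → X  [on edge]
    (3,2)@(7, 5): e=[32,-12,12] → .
    (0,3)@(1, 7): e=[0,28,4] → X  [on edge]
    (2,3)@(5, 7): e=[32,-4,4] → .
    (0,4)@(1, 9): e=[16,20,-4] → .
    (1,4)@(3, 9): e=[32,4,-4] → .
  covered (6 px):
    . . . X
    . . X .
    . X X .
    X X . .
    . . . .
    . . . .

Answer: [[3,0],[2,1],[1,2],[2,2],[0,3],[1,3]]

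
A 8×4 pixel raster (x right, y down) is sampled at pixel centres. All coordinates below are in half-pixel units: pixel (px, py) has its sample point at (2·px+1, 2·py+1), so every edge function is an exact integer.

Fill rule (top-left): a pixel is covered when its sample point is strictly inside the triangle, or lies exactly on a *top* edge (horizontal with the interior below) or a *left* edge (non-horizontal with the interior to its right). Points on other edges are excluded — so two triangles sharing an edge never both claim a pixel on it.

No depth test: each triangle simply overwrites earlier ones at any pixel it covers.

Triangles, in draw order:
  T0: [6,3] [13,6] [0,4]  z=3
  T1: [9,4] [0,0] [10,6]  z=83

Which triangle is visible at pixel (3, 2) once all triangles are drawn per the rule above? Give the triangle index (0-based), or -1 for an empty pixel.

T0:
  2·area = 25
  edge (6, 3)→(13, 6): d=(7,3) right/bottom  bias=-1
  edge (13, 6)→(0, 4): d=(-13,-2) top-left  bias=+0
  edge (0, 4)→(6, 3): d=(6,-1) top-left  bias=+0
    (3,2)@(7, 5): e=[11,1,13] → █
    (4,2)@(9, 5): e=[5,5,15] → █
    (5,2)@(11, 5): e=[-1,9,17] → ·
    (3,3)@(7, 7): e=[25,-25,25] → ·
    (4,3)@(9, 7): e=[19,-21,27] → ·
  covered (2 px):
    · · · · · · · ·
    · · · · · · · ·
    · · · █ █ · · ·
    · · · · · · · ·
T1:
  2·area = 14  (B↔C swapped to make it positive)
  edge (9, 4)→(10, 6): d=(1,2) right/bottom  bias=-1
  edge (10, 6)→(0, 0): d=(-10,-6) top-left  bias=+0
  edge (0, 0)→(9, 4): d=(9,4) right/bottom  bias=-1
    (2,1)@(5, 3): e=[7,0,7] → █  [on edge]
    (3,1)@(7, 3): e=[3,12,-1] → ·
    (2,2)@(5, 5): e=[9,-20,25] → ·
    (4,2)@(9, 5): e=[1,4,9] → █
    (5,2)@(11, 5): e=[-3,16,1] → ·
    (4,3)@(9, 7): e=[3,-16,27] → ·
  covered (2 px):
    · · · · · · · ·
    · · █ · · · · ·
    · · · · █ · · ·
    · · · · · · · ·

Z-buffer (winner per pixel, '.' = empty):
  . . . . . . . .
  . . 1 . . . . .
  . . . 0 1 . . .
  . . . . . . . .

Answer: 0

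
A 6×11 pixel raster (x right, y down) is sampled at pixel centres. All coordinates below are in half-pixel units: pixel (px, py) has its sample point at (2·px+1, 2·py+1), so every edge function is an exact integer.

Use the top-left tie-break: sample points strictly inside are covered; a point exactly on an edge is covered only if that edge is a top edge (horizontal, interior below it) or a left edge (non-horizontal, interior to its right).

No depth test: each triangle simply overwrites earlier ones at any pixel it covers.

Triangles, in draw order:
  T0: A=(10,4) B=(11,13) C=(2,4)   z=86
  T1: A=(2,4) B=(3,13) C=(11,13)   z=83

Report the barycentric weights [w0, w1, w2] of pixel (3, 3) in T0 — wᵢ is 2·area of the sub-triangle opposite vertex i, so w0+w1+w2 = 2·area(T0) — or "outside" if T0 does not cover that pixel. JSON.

T0:
  2·area = 72
  edge (10, 4)→(11, 13): d=(1,9) right/bottom  bias=-1
  edge (11, 13)→(2, 4): d=(-9,-9) top-left  bias=+0
  edge (2, 4)→(10, 4): d=(8,0) top-left  bias=+0
    (0,1)@(1, 3): e=[80,0,-8] → ·  [on edge]
    (1,2)@(3, 5): e=[64,0,8] → #  [on edge]
    (2,2)@(5, 5): e=[46,18,8] → #
    (3,2)@(7, 5): e=[28,36,8] → #
    (4,2)@(9, 5): e=[10,54,8] → #
    (5,2)@(11, 5): e=[-8,72,8] → ·
    (1,3)@(3, 7): e=[66,-18,24] → ·
    (2,3)@(5, 7): e=[48,0,24] → #  [on edge]
    (5,3)@(11, 7): e=[-6,54,24] → ·
    (2,4)@(5, 9): e=[50,-18,40] → ·
    (3,4)@(7, 9): e=[32,0,40] → #  [on edge]
    (5,4)@(11, 9): e=[-4,36,40] → ·
    (4,5)@(9, 11): e=[16,0,56] → #  [on edge]
    (5,6)@(11, 13): e=[0,0,72] → ·  [on edge]
  covered (10 px):
    · · · · · ·
    · · · · · ·
    · # # # # ·
    · · # # # ·
    · · · # # ·
    · · · · # ·
    · · · · · ·
    · · · · · ·
    · · · · · ·
    · · · · · ·
    · · · · · ·
T1:
  2·area = 72  (B↔C swapped to make it positive)
  edge (2, 4)→(11, 13): d=(9,9) right/bottom  bias=-1
  edge (11, 13)→(3, 13): d=(-8,0) right/bottom  bias=-1
  edge (3, 13)→(2, 4): d=(-1,-9) top-left  bias=+0
    (0,1)@(1, 3): e=[0,80,-8] → ·  [on edge]
    (1,2)@(3, 5): e=[0,64,8] → ·  [on edge]
    (1,3)@(3, 7): e=[18,48,6] → #
    (2,3)@(5, 7): e=[0,48,24] → ·  [on edge]
    (1,4)@(3, 9): e=[36,32,4] → #
    (2,4)@(5, 9): e=[18,32,22] → #
    (3,4)@(7, 9): e=[0,32,40] → ·  [on edge]
    (1,5)@(3, 11): e=[54,16,2] → #
    (3,5)@(7, 11): e=[18,16,38] → #
    (4,5)@(9, 11): e=[0,16,56] → ·  [on edge]
    (0,6)@(1, 13): e=[90,0,-18] → ·  [on edge]
    (1,6)@(3, 13): e=[72,0,0] → ·  [on edge]
    (2,6)@(5, 13): e=[54,0,18] → ·  [on edge]
    (3,6)@(7, 13): e=[36,0,36] → ·  [on edge]
    (4,6)@(9, 13): e=[18,0,54] → ·  [on edge]
    (5,6)@(11, 13): e=[0,0,72] → ·  [on edge]
  covered (6 px):
    · · · · · ·
    · · · · · ·
    · · · · · ·
    · # · · · ·
    · # # · · ·
    · # # # · ·
    · · · · · ·
    · · · · · ·
    · · · · · ·
    · · · · · ·
    · · · · · ·

Answer: [18,24,30]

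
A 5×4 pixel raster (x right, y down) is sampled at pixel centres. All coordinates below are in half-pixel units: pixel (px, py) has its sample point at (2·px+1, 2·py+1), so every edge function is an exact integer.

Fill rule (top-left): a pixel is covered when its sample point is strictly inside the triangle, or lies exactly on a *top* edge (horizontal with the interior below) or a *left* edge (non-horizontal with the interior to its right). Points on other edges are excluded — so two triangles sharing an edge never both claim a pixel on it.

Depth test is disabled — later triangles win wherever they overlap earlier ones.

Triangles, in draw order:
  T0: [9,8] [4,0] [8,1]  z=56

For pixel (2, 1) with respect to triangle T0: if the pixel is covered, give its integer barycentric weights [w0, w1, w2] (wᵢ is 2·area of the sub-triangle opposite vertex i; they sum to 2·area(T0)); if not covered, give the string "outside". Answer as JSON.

T0:
  2·area = 27
  edge (9, 8)→(4, 0): d=(-5,-8) top-left  bias=+0
  edge (4, 0)→(8, 1): d=(4,1) right/bottom  bias=-1
  edge (8, 1)→(9, 8): d=(1,7) right/bottom  bias=-1
    (2,0)@(5, 1): e=[3,3,21] → X
    (3,0)@(7, 1): e=[19,1,7] → X
    (4,0)@(9, 1): e=[35,-1,-7] → .
    (2,1)@(5, 3): e=[-7,11,23] → .
    (3,1)@(7, 3): e=[9,9,9] → X
    (4,1)@(9, 3): e=[25,7,-5] → .
    (3,2)@(7, 5): e=[-1,17,11] → .
  covered (3 px):
    . . X X .
    . . . X .
    . . . . .
    . . . . .

Final: "outside"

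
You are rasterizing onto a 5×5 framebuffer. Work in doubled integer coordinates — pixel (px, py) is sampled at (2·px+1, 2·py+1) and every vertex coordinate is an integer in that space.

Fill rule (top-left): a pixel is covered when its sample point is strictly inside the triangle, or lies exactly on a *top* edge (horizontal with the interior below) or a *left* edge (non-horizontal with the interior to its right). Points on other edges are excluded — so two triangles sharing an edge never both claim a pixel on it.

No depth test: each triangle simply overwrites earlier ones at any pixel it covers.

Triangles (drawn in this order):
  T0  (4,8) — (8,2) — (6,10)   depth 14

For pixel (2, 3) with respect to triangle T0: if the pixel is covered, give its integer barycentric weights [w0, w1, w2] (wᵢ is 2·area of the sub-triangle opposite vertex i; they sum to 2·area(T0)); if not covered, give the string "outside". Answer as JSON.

T0:
  2·area = 20
  edge (4, 8)→(8, 2): d=(4,-6) top-left  bias=+0
  edge (8, 2)→(6, 10): d=(-2,8) right/bottom  bias=-1
  edge (6, 10)→(4, 8): d=(-2,-2) top-left  bias=+0
    (0,2)@(1, 5): e=[-30,50,0] → ·  [on edge]
    (3,2)@(7, 5): e=[6,2,12] → #
    (4,2)@(9, 5): e=[18,-14,16] → ·
    (1,3)@(3, 7): e=[-10,30,0] → ·  [on edge]
    (2,3)@(5, 7): e=[2,14,4] → #
    (3,3)@(7, 7): e=[14,-2,8] → ·
    (2,4)@(5, 9): e=[10,10,0] → #  [on edge]
    (3,4)@(7, 9): e=[22,-6,4] → ·
  covered (3 px):
    · · · · ·
    · · · · ·
    · · · # ·
    · · # · ·
    · · # · ·

Answer: [14,4,2]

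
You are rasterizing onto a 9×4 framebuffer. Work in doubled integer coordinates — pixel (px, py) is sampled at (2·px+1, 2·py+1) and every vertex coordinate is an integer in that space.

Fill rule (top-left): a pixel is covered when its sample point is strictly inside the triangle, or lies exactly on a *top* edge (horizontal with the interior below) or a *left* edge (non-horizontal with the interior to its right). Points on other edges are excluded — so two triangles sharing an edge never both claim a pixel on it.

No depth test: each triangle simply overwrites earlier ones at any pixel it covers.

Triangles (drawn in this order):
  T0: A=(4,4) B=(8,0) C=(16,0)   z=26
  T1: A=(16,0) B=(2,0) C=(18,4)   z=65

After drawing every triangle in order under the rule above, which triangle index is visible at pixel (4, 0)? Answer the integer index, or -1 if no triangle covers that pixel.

T0:
  2·area = 32
  edge (4, 4)→(8, 0): d=(4,-4) top-left  bias=+0
  edge (8, 0)→(16, 0): d=(8,0) top-left  bias=+0
  edge (16, 0)→(4, 4): d=(-12,4) right/bottom  bias=-1
    (3,0)@(7, 1): e=[0,8,24] → X  [on edge]
    (4,0)@(9, 1): e=[8,8,16] → X
    (5,0)@(11, 1): e=[16,8,8] → X
    (6,0)@(13, 1): e=[24,8,0] → .  [on edge]
    (2,1)@(5, 3): e=[0,24,8] → X  [on edge]
    (3,1)@(7, 3): e=[8,24,0] → .  [on edge]
    (4,1)@(9, 3): e=[16,24,-8] → .
    (5,1)@(11, 3): e=[24,24,-16] → .
    (0,2)@(1, 5): e=[-8,40,0] → .  [on edge]
    (1,2)@(3, 5): e=[0,40,-8] → .  [on edge]
    (2,2)@(5, 5): e=[8,40,-16] → .
    (0,3)@(1, 7): e=[0,56,-24] → .  [on edge]
  covered (4 px):
    . . . X X X . . .
    . . X . . . . . .
    . . . . . . . . .
    . . . . . . . . .
T1:
  2·area = 56  (B↔C swapped to make it positive)
  edge (16, 0)→(18, 4): d=(2,4) right/bottom  bias=-1
  edge (18, 4)→(2, 0): d=(-16,-4) top-left  bias=+0
  edge (2, 0)→(16, 0): d=(14,0) top-left  bias=+0
    (3,0)@(7, 1): e=[38,4,14] → X
    (4,0)@(9, 1): e=[30,12,14] → X
    (5,0)@(11, 1): e=[22,20,14] → X
    (6,0)@(13, 1): e=[14,28,14] → X
    (7,0)@(15, 1): e=[6,36,14] → X
    (8,0)@(17, 1): e=[-2,44,14] → .
    (3,1)@(7, 3): e=[42,-28,42] → .
    (4,1)@(9, 3): e=[34,-20,42] → .
    (5,1)@(11, 3): e=[26,-12,42] → .
    (6,1)@(13, 3): e=[18,-4,42] → .
    (7,1)@(15, 3): e=[10,4,42] → X
    (8,1)@(17, 3): e=[2,12,42] → X
  covered (7 px):
    . . . X X X X X .
    . . . . . . . X X
    . . . . . . . . .
    . . . . . . . . .

Z-buffer (winner per pixel, '.' = empty):
  . . . 1 1 1 1 1 .
  . . 0 . . . . 1 1
  . . . . . . . . .
  . . . . . . . . .

Result: 1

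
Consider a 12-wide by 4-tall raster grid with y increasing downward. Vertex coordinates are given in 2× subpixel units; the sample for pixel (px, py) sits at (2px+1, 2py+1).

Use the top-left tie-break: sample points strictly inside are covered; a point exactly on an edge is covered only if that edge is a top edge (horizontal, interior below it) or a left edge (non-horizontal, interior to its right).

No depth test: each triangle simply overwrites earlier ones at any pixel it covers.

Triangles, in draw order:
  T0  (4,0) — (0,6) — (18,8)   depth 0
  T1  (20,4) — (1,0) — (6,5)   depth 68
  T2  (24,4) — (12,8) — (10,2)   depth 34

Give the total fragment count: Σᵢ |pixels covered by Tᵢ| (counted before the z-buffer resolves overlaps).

T0:
  2·area = 116  (B↔C swapped to make it positive)
  edge (4, 0)→(18, 8): d=(14,8) right/bottom  bias=-1
  edge (18, 8)→(0, 6): d=(-18,-2) top-left  bias=+0
  edge (0, 6)→(4, 0): d=(4,-6) top-left  bias=+0
    (2,0)@(5, 1): e=[6,100,10] → █
    (3,0)@(7, 1): e=[-10,104,22] → ·
    (1,1)@(3, 3): e=[50,60,6] → █
    (3,1)@(7, 3): e=[18,68,30] → █
    (4,1)@(9, 3): e=[2,72,42] → █
    (5,1)@(11, 3): e=[-14,76,54] → ·
    (0,2)@(1, 5): e=[94,20,2] → █
    (5,2)@(11, 5): e=[14,40,62] → █
    (6,2)@(13, 5): e=[-2,44,74] → ·
    (0,3)@(1, 7): e=[122,-16,10] → ·
    (1,3)@(3, 7): e=[106,-12,22] → ·
    (2,3)@(5, 7): e=[90,-8,34] → ·
    (4,3)@(9, 7): e=[58,0,58] → █  [on edge]
  covered (15 px):
    · · █ · · · · · · · · ·
    · █ █ █ █ · · · · · · ·
    █ █ █ █ █ █ · · · · · ·
    · · · · █ █ █ █ · · · ·
T1:
  2·area = 75  (B↔C swapped to make it positive)
  edge (20, 4)→(6, 5): d=(-14,1) right/bottom  bias=-1
  edge (6, 5)→(1, 0): d=(-5,-5) top-left  bias=+0
  edge (1, 0)→(20, 4): d=(19,4) right/bottom  bias=-1
    (1,0)@(3, 1): e=[59,5,11] → █
    (2,0)@(5, 1): e=[57,15,3] → █
    (3,0)@(7, 1): e=[55,25,-5] → ·
    (1,1)@(3, 3): e=[31,-5,49] → ·
    (2,1)@(5, 3): e=[29,5,41] → █
    (3,1)@(7, 3): e=[27,15,33] → █
    (4,1)@(9, 3): e=[25,25,25] → █
    (5,1)@(11, 3): e=[23,35,17] → █
    (6,1)@(13, 3): e=[21,45,9] → █
    (7,1)@(15, 3): e=[19,55,1] → █
    (8,1)@(17, 3): e=[17,65,-7] → ·
    (2,2)@(5, 5): e=[1,-5,79] → ·
  covered (8 px):
    · █ █ · · · · · · · · ·
    · · █ █ █ █ █ █ · · · ·
    · · · · · · · · · · · ·
    · · · · · · · · · · · ·
T2:
  2·area = 80
  edge (24, 4)→(12, 8): d=(-12,4) right/bottom  bias=-1
  edge (12, 8)→(10, 2): d=(-2,-6) top-left  bias=+0
  edge (10, 2)→(24, 4): d=(14,2) right/bottom  bias=-1
    (1,0)@(3, 1): e=[120,-40,0] → ·  [on edge]
    (5,1)@(11, 3): e=[64,4,12] → █
    (6,1)@(13, 3): e=[56,16,8] → █
    (7,1)@(15, 3): e=[48,28,4] → █
    (8,1)@(17, 3): e=[40,40,0] → ·  [on edge]
    (5,2)@(11, 5): e=[40,0,40] → █  [on edge]
    (8,2)@(17, 5): e=[16,36,28] → █
    (9,2)@(19, 5): e=[8,48,24] → █
    (10,2)@(21, 5): e=[0,60,20] → ·  [on edge]
    (5,3)@(11, 7): e=[16,-4,68] → ·
    (6,3)@(13, 7): e=[8,8,64] → █
    (7,3)@(15, 7): e=[0,20,60] → ·  [on edge]
  covered (9 px):
    · · · · · · · · · · · ·
    · · · · · █ █ █ · · · ·
    · · · · · █ █ █ █ █ · ·
    · · · · · · █ · · · · ·

Result: 32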